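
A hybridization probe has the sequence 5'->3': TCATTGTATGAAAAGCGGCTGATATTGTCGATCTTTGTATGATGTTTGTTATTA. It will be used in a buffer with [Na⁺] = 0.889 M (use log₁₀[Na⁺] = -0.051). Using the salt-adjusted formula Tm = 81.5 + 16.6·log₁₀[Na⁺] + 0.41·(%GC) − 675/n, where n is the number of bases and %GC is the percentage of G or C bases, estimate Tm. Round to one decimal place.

Length n = 54. Base counts: T=24, C=5, A=13, G=12
G+C = 17, so %GC = 17/54 × 100 = 31.481%
Salt term: 16.6 × (-0.051) = -0.847
GC term: 0.41 × 31.481 = 12.907; length term: −675/54 = −12.5
Tm = 81.5 + (-0.847) + 12.907 − 12.5 = 81.06 → 81.1°C

81.1°C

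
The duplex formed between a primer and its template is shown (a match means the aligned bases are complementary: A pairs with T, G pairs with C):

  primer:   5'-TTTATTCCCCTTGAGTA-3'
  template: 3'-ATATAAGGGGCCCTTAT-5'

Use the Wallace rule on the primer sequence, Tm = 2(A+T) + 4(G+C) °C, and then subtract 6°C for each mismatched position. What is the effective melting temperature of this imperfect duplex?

Primer base counts: A=3, T=8, G=2, C=4 → A+T=11, G+C=6
Perfect-match Tm = 2(11) + 4(6) = 22 + 24 = 46°C
Mismatches (positions where the bases are not complementary): 4 (at positions 2, 11, 12, 15)
Effective Tm = 46 − 4×6 = 46 − 24 = 22°C

22°C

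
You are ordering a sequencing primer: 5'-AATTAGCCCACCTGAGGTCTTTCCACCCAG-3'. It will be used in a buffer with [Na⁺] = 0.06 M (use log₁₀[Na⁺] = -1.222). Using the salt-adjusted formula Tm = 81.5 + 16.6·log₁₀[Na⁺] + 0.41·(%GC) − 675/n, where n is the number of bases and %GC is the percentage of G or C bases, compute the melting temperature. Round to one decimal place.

60.6°C

Length n = 30. Counting bases: T=7, G=5, C=11, A=7
G+C = 16, so %GC = 16/30 × 100 = 53.333%
Salt term: 16.6 × (-1.222) = -20.285
GC term: 0.41 × 53.333 = 21.867; length term: −675/30 = −22.5
Tm = 81.5 + (-20.285) + 21.867 − 22.5 = 60.582 → 60.6°C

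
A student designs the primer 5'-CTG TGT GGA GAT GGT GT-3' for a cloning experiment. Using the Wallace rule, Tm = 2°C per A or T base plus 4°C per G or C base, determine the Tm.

52°C

Base counts: C=1, A=2, G=8, T=6
So N_AT = 8 and N_GC = 9.
Tm = 4·9 + 2·8 = 36 + 16 = 52°C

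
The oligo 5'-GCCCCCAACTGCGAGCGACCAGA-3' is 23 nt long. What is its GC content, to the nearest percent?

T=1, G=6, C=10, A=6
G+C = 6 + 10 = 16 out of 23 bases
%GC = 16/23 × 100 = 69.57% ≈ 70%

70%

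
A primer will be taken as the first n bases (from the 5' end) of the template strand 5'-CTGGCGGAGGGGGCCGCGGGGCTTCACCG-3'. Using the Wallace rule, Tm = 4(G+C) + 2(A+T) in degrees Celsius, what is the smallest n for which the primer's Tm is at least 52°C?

n = 14

First 13 bases: CTGGCGGAGGGGG → Tm = 48°C (< 52°C)
First 14 bases: CTGGCGGAGGGGGC → Tm = 52°C (≥ 52°C)
Since every base adds ≥2°C, Tm only increases with n, so the threshold is first crossed at n = 14.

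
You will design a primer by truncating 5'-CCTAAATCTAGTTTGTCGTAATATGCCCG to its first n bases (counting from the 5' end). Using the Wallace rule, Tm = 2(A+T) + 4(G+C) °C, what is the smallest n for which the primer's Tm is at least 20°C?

n = 8

First 7 bases: CCTAAAT → Tm = 18°C (< 20°C)
First 8 bases: CCTAAATC → Tm = 22°C (≥ 20°C)
Since every base adds ≥2°C, Tm only increases with n, so the threshold is first crossed at n = 8.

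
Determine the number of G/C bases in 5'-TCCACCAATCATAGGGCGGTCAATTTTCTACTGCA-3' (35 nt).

16

Base counts: G=6, C=10, A=9, T=10
G+C = 6 + 10 = 16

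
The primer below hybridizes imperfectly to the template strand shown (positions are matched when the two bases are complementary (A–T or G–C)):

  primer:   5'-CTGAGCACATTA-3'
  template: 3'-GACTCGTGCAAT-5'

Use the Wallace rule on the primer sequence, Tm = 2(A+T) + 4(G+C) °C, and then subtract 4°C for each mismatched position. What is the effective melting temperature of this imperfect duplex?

30°C

Primer base counts: A=4, T=3, G=2, C=3 → A+T=7, G+C=5
Perfect-match Tm = 2(7) + 4(5) = 14 + 20 = 34°C
Mismatches (positions where the bases are not complementary): 1 (at position 9)
Effective Tm = 34 − 1×4 = 34 − 4 = 30°C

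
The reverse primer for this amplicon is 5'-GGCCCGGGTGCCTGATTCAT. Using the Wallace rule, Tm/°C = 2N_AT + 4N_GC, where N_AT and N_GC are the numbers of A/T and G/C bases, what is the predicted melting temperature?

66°C

C=6, A=2, G=7, T=5
AT pairs contribute 7, GC pairs contribute 13.
Tm = 4·13 + 2·7 = 52 + 14 = 66°C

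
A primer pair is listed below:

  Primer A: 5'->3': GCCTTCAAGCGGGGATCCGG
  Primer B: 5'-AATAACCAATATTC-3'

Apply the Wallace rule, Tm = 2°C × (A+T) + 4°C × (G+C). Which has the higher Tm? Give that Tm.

Primer A, 68°C

Primer A: A+T=6, G+C=14 → Tm = 2(6)+4(14) = 68°C
Primer B: A+T=11, G+C=3 → Tm = 2(11)+4(3) = 34°C
68°C vs 34°C → primer A is higher.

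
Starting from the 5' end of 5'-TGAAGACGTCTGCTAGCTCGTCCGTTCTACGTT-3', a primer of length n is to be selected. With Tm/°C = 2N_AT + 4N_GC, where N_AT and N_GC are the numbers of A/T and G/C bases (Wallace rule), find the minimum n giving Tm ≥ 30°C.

First 9 bases: TGAAGACGT → Tm = 26°C (< 30°C)
First 10 bases: TGAAGACGTC → Tm = 30°C (≥ 30°C)
Each additional base adds 2°C (A/T) or 4°C (G/C), so Tm is non-decreasing in n; n = 10 is the first length to reach 30°C.

n = 10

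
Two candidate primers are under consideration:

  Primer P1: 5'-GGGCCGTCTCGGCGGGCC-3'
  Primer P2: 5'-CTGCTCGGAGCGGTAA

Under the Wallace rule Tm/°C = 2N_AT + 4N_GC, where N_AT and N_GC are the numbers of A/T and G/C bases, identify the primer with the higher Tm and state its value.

Primer P1: A+T=2, G+C=16 → Tm = 2(2)+4(16) = 68°C
Primer P2: A+T=6, G+C=10 → Tm = 2(6)+4(10) = 52°C
68°C vs 52°C → primer P1 is higher.

Primer P1, 68°C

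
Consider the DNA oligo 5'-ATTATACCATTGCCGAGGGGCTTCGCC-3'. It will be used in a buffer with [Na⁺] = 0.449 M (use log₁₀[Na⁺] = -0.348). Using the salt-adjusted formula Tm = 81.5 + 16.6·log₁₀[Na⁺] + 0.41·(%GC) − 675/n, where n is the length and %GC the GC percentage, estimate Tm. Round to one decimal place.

73.5°C

Length n = 27. Base counts: T=7, A=5, G=7, C=8
G+C = 15, so %GC = 15/27 × 100 = 55.556%
Salt term: 16.6 × (-0.348) = -5.777
GC term: 0.41 × 55.556 = 22.778; length term: −675/27 = −25
Tm = 81.5 + (-5.777) + 22.778 − 25 = 73.501 → 73.5°C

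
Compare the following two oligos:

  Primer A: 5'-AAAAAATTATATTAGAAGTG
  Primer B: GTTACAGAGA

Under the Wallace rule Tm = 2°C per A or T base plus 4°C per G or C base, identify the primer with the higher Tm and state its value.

Primer A: A+T=17, G+C=3 → Tm = 2(17)+4(3) = 46°C
Primer B: A+T=6, G+C=4 → Tm = 2(6)+4(4) = 28°C
46°C vs 28°C → primer A is higher.

Primer A, 46°C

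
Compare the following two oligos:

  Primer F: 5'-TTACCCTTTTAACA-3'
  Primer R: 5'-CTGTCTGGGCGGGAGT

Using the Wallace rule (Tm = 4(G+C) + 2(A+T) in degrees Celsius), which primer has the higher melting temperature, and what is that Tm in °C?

Primer F: A+T=10, G+C=4 → Tm = 2(10)+4(4) = 36°C
Primer R: A+T=5, G+C=11 → Tm = 2(5)+4(11) = 54°C
36°C vs 54°C → primer R is higher.

Primer R, 54°C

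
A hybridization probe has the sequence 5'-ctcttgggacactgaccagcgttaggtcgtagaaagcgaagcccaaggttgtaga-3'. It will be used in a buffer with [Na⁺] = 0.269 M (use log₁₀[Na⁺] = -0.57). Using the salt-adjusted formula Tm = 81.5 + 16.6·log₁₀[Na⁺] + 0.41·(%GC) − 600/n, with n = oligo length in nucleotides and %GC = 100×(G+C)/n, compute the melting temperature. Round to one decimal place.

Length n = 55. Counting bases: A=15, T=11, C=12, G=17
G+C = 29, so %GC = 29/55 × 100 = 52.727%
Salt term: 16.6 × (-0.57) = -9.462
GC term: 0.41 × 52.727 = 21.618; length term: −600/55 = −10.909
Tm = 81.5 + (-9.462) + 21.618 − 10.909 = 82.747 → 82.7°C

82.7°C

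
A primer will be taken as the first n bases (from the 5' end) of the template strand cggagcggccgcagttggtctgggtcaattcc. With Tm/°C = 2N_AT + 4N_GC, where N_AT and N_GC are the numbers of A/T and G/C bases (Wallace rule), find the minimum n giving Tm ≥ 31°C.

n = 9

First 8 bases: CGGAGCGG → Tm = 30°C (< 31°C)
First 9 bases: CGGAGCGGC → Tm = 34°C (≥ 31°C)
Each additional base adds 2°C (A/T) or 4°C (G/C), so Tm is non-decreasing in n; n = 9 is the first length to reach 31°C.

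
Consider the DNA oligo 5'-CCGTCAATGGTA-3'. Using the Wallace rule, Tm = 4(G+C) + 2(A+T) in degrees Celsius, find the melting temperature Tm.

Base counts: T=3, G=3, A=3, C=3
So N_AT = 6 and N_GC = 6.
Tm = 2×6 + 4×6 = 36°C

36°C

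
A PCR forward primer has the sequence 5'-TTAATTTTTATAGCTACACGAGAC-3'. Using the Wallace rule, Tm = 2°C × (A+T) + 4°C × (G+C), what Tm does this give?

Counting bases: C=4, A=8, G=3, T=9
AT pairs contribute 17, GC pairs contribute 7.
Tm = 4·7 + 2·17 = 28 + 34 = 62°C

62°C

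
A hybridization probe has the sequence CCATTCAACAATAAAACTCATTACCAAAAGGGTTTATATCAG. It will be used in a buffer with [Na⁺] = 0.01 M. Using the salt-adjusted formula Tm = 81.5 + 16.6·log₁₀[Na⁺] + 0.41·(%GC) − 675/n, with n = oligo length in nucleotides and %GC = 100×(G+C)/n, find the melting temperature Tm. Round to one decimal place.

44.9°C

Length n = 42. Base counts: G=4, T=11, A=18, C=9
G+C = 13, so %GC = 13/42 × 100 = 30.952%
Salt term: 16.6 × (-2) = -33.2
GC term: 0.41 × 30.952 = 12.69; length term: −675/42 = −16.071
Tm = 81.5 + (-33.2) + 12.69 − 16.071 = 44.919 → 44.9°C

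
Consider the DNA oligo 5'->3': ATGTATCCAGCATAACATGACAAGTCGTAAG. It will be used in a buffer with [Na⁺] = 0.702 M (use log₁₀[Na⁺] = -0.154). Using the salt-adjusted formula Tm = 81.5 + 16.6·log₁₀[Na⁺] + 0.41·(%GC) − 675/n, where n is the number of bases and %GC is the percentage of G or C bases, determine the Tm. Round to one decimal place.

Length n = 31. A=12, T=7, C=6, G=6
G+C = 12, so %GC = 12/31 × 100 = 38.71%
Salt term: 16.6 × (-0.154) = -2.556
GC term: 0.41 × 38.71 = 15.871; length term: −675/31 = −21.774
Tm = 81.5 + (-2.556) + 15.871 − 21.774 = 73.041 → 73.0°C

73.0°C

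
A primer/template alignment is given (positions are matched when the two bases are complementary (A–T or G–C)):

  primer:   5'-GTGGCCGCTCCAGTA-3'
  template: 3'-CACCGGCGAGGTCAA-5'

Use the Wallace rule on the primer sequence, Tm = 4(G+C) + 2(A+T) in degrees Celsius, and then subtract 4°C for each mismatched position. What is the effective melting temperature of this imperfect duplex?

46°C

Primer base counts: A=2, T=3, G=5, C=5 → A+T=5, G+C=10
Perfect-match Tm = 2(5) + 4(10) = 10 + 40 = 50°C
Mismatches (positions where the bases are not complementary): 1 (at position 15)
Effective Tm = 50 − 1×4 = 50 − 4 = 46°C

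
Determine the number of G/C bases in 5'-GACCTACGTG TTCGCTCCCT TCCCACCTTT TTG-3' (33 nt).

A=3, G=5, C=13, T=12
G+C = 5 + 13 = 18

18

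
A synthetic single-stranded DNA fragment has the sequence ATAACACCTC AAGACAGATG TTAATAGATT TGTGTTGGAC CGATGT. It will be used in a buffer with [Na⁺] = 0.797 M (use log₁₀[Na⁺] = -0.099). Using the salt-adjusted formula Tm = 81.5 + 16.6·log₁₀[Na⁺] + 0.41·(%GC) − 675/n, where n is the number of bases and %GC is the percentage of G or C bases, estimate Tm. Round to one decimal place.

Length n = 46. Scanning the sequence gives C=7, A=15, G=10, T=14.
G+C = 17, so %GC = 17/46 × 100 = 36.957%
Salt term: 16.6 × (-0.099) = -1.643
GC term: 0.41 × 36.957 = 15.152; length term: −675/46 = −14.674
Tm = 81.5 + (-1.643) + 15.152 − 14.674 = 80.335 → 80.3°C

80.3°C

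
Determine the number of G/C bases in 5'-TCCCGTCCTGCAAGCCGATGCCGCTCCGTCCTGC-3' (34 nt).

A=3, C=16, T=7, G=8
Total G or C: 8 + 16 = 24

24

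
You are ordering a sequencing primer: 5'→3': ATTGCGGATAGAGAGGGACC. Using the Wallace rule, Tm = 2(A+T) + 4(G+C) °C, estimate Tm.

Scanning the sequence gives T=3, C=3, A=6, G=8.
A+T = 9, G+C = 11
Tm = 4·11 + 2·9 = 44 + 18 = 62°C

62°C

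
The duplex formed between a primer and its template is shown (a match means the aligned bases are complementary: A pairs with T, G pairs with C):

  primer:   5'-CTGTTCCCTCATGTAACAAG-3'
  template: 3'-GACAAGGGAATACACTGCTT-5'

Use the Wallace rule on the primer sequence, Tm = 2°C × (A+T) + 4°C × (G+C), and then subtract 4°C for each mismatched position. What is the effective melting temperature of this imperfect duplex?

42°C

Primer base counts: A=5, T=6, G=3, C=6 → A+T=11, G+C=9
Perfect-match Tm = 2(11) + 4(9) = 22 + 36 = 58°C
Mismatches (positions where the bases are not complementary): 4 (at positions 10, 15, 18, 20)
Effective Tm = 58 − 4×4 = 58 − 16 = 42°C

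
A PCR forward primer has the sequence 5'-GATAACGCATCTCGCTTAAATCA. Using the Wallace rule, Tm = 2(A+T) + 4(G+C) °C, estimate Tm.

Scanning the sequence gives C=6, G=3, A=8, T=6.
AT pairs contribute 14, GC pairs contribute 9.
Tm = 2×14 + 4×9 = 64°C

64°C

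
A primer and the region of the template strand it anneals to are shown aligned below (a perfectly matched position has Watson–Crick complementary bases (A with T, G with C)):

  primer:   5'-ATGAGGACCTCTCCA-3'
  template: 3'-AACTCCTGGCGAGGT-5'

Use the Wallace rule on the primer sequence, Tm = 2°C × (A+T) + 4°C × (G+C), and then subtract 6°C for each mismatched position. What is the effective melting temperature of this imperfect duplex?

Primer base counts: A=4, T=3, G=3, C=5 → A+T=7, G+C=8
Perfect-match Tm = 2(7) + 4(8) = 14 + 32 = 46°C
Mismatches (positions where the bases are not complementary): 2 (at positions 1, 10)
Effective Tm = 46 − 2×6 = 46 − 12 = 34°C

34°C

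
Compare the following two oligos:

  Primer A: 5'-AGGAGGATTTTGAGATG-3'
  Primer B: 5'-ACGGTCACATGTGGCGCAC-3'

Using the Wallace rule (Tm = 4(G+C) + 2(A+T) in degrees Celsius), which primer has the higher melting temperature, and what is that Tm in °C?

Primer A: A+T=10, G+C=7 → Tm = 2(10)+4(7) = 48°C
Primer B: A+T=7, G+C=12 → Tm = 2(7)+4(12) = 62°C
48°C vs 62°C → primer B is higher.

Primer B, 62°C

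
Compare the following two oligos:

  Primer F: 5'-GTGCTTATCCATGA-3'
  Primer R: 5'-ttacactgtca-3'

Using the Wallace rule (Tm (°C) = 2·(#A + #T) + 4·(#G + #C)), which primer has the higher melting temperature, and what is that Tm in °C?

Primer F: A+T=8, G+C=6 → Tm = 2(8)+4(6) = 40°C
Primer R: A+T=7, G+C=4 → Tm = 2(7)+4(4) = 30°C
40°C vs 30°C → primer F is higher.

Primer F, 40°C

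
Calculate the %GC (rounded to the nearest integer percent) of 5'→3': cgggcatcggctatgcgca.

68%

Counting bases: A=3, C=6, T=3, G=7
G+C = 7 + 6 = 13 out of 19 bases
%GC = 13/19 × 100 = 68.42% ≈ 68%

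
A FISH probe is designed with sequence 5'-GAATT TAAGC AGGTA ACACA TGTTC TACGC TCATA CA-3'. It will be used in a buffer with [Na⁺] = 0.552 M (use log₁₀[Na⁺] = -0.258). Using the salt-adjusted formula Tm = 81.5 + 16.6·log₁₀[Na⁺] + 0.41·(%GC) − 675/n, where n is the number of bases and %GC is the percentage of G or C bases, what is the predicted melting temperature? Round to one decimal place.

Length n = 37. Base counts: G=6, C=8, A=13, T=10
G+C = 14, so %GC = 14/37 × 100 = 37.838%
Salt term: 16.6 × (-0.258) = -4.283
GC term: 0.41 × 37.838 = 15.514; length term: −675/37 = −18.243
Tm = 81.5 + (-4.283) + 15.514 − 18.243 = 74.488 → 74.5°C

74.5°C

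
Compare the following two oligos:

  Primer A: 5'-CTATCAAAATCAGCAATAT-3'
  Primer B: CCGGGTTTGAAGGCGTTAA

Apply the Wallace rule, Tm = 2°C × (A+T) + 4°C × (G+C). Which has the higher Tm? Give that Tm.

Primer B, 58°C

Primer A: A+T=14, G+C=5 → Tm = 2(14)+4(5) = 48°C
Primer B: A+T=9, G+C=10 → Tm = 2(9)+4(10) = 58°C
48°C vs 58°C → primer B is higher.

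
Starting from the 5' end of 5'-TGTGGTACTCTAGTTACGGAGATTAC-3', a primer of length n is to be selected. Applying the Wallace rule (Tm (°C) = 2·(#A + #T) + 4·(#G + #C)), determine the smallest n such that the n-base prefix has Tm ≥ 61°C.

n = 21

First 20 bases: TGTGGTACTCTAGTTACGGA → Tm = 58°C (< 61°C)
First 21 bases: TGTGGTACTCTAGTTACGGAG → Tm = 62°C (≥ 61°C)
Since every base adds ≥2°C, Tm only increases with n, so the threshold is first crossed at n = 21.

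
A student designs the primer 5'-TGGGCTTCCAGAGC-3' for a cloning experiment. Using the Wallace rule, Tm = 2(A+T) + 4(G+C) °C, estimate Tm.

46°C

G=5, T=3, C=4, A=2
AT pairs contribute 5, GC pairs contribute 9.
Tm = 2×5 + 4×9 = 46°C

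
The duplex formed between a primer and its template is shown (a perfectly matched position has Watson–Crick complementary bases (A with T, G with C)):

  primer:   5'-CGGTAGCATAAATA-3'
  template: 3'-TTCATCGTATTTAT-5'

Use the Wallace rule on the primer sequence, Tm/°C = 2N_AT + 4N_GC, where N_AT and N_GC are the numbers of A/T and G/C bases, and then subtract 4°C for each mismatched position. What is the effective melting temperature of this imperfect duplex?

Primer base counts: A=6, T=3, G=3, C=2 → A+T=9, G+C=5
Perfect-match Tm = 2(9) + 4(5) = 18 + 20 = 38°C
Mismatches (positions where the bases are not complementary): 2 (at positions 1, 2)
Effective Tm = 38 − 2×4 = 38 − 8 = 30°C

30°C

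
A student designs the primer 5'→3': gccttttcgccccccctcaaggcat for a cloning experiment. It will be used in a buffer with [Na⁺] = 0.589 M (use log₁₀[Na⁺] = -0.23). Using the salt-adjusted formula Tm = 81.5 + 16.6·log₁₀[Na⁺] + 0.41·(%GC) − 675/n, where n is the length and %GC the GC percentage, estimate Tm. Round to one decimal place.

76.9°C

Length n = 25. Base counts: G=4, C=12, A=3, T=6
G+C = 16, so %GC = 16/25 × 100 = 64%
Salt term: 16.6 × (-0.23) = -3.818
GC term: 0.41 × 64 = 26.24; length term: −675/25 = −27
Tm = 81.5 + (-3.818) + 26.24 − 27 = 76.922 → 76.9°C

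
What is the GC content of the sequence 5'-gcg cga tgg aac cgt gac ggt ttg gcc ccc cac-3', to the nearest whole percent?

70%

Counting bases: G=11, C=12, T=5, A=5
G+C = 11 + 12 = 23 out of 33 bases
%GC = 23/33 × 100 = 69.7% ≈ 70%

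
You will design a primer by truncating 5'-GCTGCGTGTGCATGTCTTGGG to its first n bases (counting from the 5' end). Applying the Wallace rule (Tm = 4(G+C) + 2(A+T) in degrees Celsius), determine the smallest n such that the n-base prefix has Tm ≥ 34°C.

First 9 bases: GCTGCGTGT → Tm = 30°C (< 34°C)
First 10 bases: GCTGCGTGTG → Tm = 34°C (≥ 34°C)
Since every base adds ≥2°C, Tm only increases with n, so the threshold is first crossed at n = 10.

n = 10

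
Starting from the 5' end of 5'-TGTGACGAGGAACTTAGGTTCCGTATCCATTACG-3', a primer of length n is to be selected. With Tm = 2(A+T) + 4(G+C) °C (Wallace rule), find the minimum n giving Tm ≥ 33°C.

First 10 bases: TGTGACGAGG → Tm = 32°C (< 33°C)
First 11 bases: TGTGACGAGGA → Tm = 34°C (≥ 33°C)
Since every base adds ≥2°C, Tm only increases with n, so the threshold is first crossed at n = 11.

n = 11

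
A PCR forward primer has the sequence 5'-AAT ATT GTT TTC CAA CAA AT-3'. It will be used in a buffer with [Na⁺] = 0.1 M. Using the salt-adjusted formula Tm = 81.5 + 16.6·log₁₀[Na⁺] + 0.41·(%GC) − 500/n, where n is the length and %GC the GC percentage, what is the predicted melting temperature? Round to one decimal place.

Length n = 20. Scanning the sequence gives C=3, T=8, A=8, G=1.
G+C = 4, so %GC = 4/20 × 100 = 20%
Salt term: 16.6 × (-1) = -16.6
GC term: 0.41 × 20 = 8.2; length term: −500/20 = −25
Tm = 81.5 + (-16.6) + 8.2 − 25 = 48.1 → 48.1°C

48.1°C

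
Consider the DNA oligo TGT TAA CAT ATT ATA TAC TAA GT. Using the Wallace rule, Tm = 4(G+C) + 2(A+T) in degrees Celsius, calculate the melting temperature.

54°C

C=2, T=10, A=9, G=2
A+T = 19, G+C = 4
Tm = 4·4 + 2·19 = 16 + 38 = 54°C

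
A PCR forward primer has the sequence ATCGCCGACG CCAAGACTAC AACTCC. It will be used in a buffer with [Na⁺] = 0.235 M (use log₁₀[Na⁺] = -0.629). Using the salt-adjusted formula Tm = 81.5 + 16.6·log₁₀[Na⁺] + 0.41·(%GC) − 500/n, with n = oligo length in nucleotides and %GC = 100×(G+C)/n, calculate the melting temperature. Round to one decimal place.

75.5°C

Length n = 26. C=11, A=8, G=4, T=3
G+C = 15, so %GC = 15/26 × 100 = 57.692%
Salt term: 16.6 × (-0.629) = -10.441
GC term: 0.41 × 57.692 = 23.654; length term: −500/26 = −19.231
Tm = 81.5 + (-10.441) + 23.654 − 19.231 = 75.482 → 75.5°C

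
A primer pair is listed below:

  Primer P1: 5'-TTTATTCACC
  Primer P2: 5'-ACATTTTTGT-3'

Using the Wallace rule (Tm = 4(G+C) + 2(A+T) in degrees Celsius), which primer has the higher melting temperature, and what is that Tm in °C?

Primer P1: A+T=7, G+C=3 → Tm = 2(7)+4(3) = 26°C
Primer P2: A+T=8, G+C=2 → Tm = 2(8)+4(2) = 24°C
26°C vs 24°C → primer P1 is higher.

Primer P1, 26°C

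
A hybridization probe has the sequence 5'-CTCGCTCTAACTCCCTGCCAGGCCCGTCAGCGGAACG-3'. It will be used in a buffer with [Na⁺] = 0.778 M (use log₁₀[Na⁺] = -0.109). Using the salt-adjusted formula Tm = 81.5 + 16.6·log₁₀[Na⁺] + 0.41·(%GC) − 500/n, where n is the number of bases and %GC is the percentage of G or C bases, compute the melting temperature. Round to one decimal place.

93.9°C

Length n = 37. Scanning the sequence gives C=16, A=6, T=6, G=9.
G+C = 25, so %GC = 25/37 × 100 = 67.568%
Salt term: 16.6 × (-0.109) = -1.809
GC term: 0.41 × 67.568 = 27.703; length term: −500/37 = −13.514
Tm = 81.5 + (-1.809) + 27.703 − 13.514 = 93.88 → 93.9°C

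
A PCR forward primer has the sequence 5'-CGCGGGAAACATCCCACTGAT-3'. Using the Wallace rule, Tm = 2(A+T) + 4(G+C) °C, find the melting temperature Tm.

66°C

Counting bases: C=7, T=3, G=5, A=6
A+T = 9, G+C = 12
Tm = 2×9 + 4×12 = 66°C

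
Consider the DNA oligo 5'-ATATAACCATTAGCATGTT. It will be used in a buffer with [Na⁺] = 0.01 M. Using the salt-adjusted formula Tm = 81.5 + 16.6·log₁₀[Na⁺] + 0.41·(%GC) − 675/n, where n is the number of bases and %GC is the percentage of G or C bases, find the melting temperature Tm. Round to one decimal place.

23.6°C

Length n = 19. Scanning the sequence gives T=7, A=7, G=2, C=3.
G+C = 5, so %GC = 5/19 × 100 = 26.316%
Salt term: 16.6 × (-2) = -33.2
GC term: 0.41 × 26.316 = 10.79; length term: −675/19 = −35.526
Tm = 81.5 + (-33.2) + 10.79 − 35.526 = 23.564 → 23.6°C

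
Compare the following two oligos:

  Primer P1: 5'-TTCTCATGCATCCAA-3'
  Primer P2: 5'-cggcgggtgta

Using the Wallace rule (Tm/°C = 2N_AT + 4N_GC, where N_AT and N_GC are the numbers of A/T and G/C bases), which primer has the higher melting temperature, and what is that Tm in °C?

Primer P1, 42°C

Primer P1: A+T=9, G+C=6 → Tm = 2(9)+4(6) = 42°C
Primer P2: A+T=3, G+C=8 → Tm = 2(3)+4(8) = 38°C
42°C vs 38°C → primer P1 is higher.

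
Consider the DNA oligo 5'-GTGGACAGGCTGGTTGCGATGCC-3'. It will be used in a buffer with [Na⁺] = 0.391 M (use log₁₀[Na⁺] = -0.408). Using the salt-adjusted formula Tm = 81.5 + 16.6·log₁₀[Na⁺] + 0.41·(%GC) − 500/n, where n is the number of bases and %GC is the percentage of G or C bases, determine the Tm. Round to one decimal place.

79.7°C

Length n = 23. Scanning the sequence gives C=5, T=5, A=3, G=10.
G+C = 15, so %GC = 15/23 × 100 = 65.217%
Salt term: 16.6 × (-0.408) = -6.773
GC term: 0.41 × 65.217 = 26.739; length term: −500/23 = −21.739
Tm = 81.5 + (-6.773) + 26.739 − 21.739 = 79.727 → 79.7°C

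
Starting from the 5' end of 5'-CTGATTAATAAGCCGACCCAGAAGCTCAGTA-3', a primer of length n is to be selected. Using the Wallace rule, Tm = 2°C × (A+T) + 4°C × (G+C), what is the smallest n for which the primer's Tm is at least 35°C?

n = 14

First 13 bases: CTGATTAATAAGC → Tm = 34°C (< 35°C)
First 14 bases: CTGATTAATAAGCC → Tm = 38°C (≥ 35°C)
Since every base adds ≥2°C, Tm only increases with n, so the threshold is first crossed at n = 14.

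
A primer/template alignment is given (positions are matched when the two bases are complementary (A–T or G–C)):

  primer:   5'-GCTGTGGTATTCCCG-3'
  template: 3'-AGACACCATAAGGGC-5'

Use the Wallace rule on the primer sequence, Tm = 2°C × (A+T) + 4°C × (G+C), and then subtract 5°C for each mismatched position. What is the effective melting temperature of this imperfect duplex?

Primer base counts: A=1, T=5, G=5, C=4 → A+T=6, G+C=9
Perfect-match Tm = 2(6) + 4(9) = 12 + 36 = 48°C
Mismatches (positions where the bases are not complementary): 1 (at position 1)
Effective Tm = 48 − 1×5 = 48 − 5 = 43°C

43°C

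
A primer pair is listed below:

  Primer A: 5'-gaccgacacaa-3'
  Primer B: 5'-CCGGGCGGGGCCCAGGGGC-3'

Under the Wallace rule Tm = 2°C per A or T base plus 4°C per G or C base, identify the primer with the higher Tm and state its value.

Primer B, 74°C

Primer A: A+T=5, G+C=6 → Tm = 2(5)+4(6) = 34°C
Primer B: A+T=1, G+C=18 → Tm = 2(1)+4(18) = 74°C
34°C vs 74°C → primer B is higher.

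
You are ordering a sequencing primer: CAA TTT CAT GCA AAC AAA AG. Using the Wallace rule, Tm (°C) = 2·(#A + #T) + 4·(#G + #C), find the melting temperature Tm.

52°C

Counting bases: C=4, A=10, G=2, T=4
AT pairs contribute 14, GC pairs contribute 6.
Tm = 2×14 + 4×6 = 52°C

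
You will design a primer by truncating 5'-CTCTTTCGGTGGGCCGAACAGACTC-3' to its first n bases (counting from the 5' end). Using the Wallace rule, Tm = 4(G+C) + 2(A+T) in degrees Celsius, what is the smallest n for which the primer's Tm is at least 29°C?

First 9 bases: CTCTTTCGG → Tm = 28°C (< 29°C)
First 10 bases: CTCTTTCGGT → Tm = 30°C (≥ 29°C)
Since every base adds ≥2°C, Tm only increases with n, so the threshold is first crossed at n = 10.

n = 10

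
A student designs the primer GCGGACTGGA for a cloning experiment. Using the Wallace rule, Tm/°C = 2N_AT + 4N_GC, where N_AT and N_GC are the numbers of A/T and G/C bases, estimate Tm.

34°C

Counting bases: C=2, T=1, A=2, G=5
AT pairs contribute 3, GC pairs contribute 7.
Tm = 2×3 + 4×7 = 34°C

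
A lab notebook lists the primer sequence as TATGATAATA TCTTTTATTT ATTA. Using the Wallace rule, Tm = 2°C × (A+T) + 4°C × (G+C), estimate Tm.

52°C

Counting bases: A=8, T=14, C=1, G=1
AT pairs contribute 22, GC pairs contribute 2.
Tm = 2(22) + 4(2) = 44 + 8 = 52°C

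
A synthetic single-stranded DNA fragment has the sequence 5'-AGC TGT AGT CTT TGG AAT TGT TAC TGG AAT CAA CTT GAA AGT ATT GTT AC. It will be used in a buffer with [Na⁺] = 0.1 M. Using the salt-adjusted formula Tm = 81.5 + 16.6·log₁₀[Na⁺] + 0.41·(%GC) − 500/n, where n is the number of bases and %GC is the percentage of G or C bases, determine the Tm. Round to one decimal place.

Length n = 50. Scanning the sequence gives G=11, T=19, A=14, C=6.
G+C = 17, so %GC = 17/50 × 100 = 34%
Salt term: 16.6 × (-1) = -16.6
GC term: 0.41 × 34 = 13.94; length term: −500/50 = −10
Tm = 81.5 + (-16.6) + 13.94 − 10 = 68.84 → 68.8°C

68.8°C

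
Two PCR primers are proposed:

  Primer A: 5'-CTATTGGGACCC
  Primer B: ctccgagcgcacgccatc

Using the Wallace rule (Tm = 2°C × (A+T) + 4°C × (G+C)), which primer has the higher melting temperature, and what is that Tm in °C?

Primer A: A+T=5, G+C=7 → Tm = 2(5)+4(7) = 38°C
Primer B: A+T=5, G+C=13 → Tm = 2(5)+4(13) = 62°C
38°C vs 62°C → primer B is higher.

Primer B, 62°C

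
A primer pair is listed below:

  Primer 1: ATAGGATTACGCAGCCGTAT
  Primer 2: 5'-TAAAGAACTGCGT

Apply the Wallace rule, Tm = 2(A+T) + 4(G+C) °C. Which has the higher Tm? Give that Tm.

Primer 1: A+T=11, G+C=9 → Tm = 2(11)+4(9) = 58°C
Primer 2: A+T=8, G+C=5 → Tm = 2(8)+4(5) = 36°C
58°C vs 36°C → primer 1 is higher.

Primer 1, 58°C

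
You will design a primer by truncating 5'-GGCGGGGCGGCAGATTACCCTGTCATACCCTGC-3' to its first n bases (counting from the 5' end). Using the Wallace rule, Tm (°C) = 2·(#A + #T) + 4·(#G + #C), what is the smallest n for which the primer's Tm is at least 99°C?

First 29 bases: GGCGGGGCGGCAGATTACCCTGTCATACC → Tm = 96°C (< 99°C)
First 30 bases: GGCGGGGCGGCAGATTACCCTGTCATACCC → Tm = 100°C (≥ 99°C)
Since every base adds ≥2°C, Tm only increases with n, so the threshold is first crossed at n = 30.

n = 30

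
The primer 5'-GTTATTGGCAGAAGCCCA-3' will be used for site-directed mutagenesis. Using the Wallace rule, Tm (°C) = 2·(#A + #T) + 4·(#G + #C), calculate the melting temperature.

Counting bases: C=4, G=5, T=4, A=5
AT pairs contribute 9, GC pairs contribute 9.
Tm = 4·9 + 2·9 = 36 + 18 = 54°C

54°C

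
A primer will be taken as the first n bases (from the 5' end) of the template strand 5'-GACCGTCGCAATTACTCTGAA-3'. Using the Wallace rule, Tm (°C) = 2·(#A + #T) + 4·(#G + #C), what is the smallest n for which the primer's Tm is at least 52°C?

n = 17

First 16 bases: GACCGTCGCAATTACT → Tm = 48°C (< 52°C)
First 17 bases: GACCGTCGCAATTACTC → Tm = 52°C (≥ 52°C)
Each additional base adds 2°C (A/T) or 4°C (G/C), so Tm is non-decreasing in n; n = 17 is the first length to reach 52°C.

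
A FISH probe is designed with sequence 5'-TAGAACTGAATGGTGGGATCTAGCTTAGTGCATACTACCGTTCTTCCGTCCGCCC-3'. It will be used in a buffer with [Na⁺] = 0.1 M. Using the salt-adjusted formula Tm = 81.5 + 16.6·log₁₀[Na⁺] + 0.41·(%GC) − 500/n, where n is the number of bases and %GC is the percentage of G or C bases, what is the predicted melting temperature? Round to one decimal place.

Length n = 55. Counting bases: A=11, C=15, T=16, G=13
G+C = 28, so %GC = 28/55 × 100 = 50.909%
Salt term: 16.6 × (-1) = -16.6
GC term: 0.41 × 50.909 = 20.873; length term: −500/55 = −9.091
Tm = 81.5 + (-16.6) + 20.873 − 9.091 = 76.682 → 76.7°C

76.7°C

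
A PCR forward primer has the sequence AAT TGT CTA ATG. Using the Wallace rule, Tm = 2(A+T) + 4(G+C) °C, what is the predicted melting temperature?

G=2, C=1, A=4, T=5
A+T = 9, G+C = 3
Tm = 2×9 + 4×3 = 30°C

30°C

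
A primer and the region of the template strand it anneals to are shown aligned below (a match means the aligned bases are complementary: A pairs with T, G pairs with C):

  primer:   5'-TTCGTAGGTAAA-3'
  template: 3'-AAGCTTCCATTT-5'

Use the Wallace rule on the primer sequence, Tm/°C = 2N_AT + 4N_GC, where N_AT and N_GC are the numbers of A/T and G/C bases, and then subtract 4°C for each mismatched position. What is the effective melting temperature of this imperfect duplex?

28°C

Primer base counts: A=4, T=4, G=3, C=1 → A+T=8, G+C=4
Perfect-match Tm = 2(8) + 4(4) = 16 + 16 = 32°C
Mismatches (positions where the bases are not complementary): 1 (at position 5)
Effective Tm = 32 − 1×4 = 32 − 4 = 28°C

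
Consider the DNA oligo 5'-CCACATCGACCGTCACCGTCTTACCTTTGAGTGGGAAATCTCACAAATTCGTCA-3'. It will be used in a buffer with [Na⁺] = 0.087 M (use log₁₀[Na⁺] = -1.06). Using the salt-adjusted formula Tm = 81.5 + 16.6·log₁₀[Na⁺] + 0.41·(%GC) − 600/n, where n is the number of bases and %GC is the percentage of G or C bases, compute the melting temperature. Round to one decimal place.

72.5°C

Length n = 54. Base counts: C=17, G=9, T=14, A=14
G+C = 26, so %GC = 26/54 × 100 = 48.148%
Salt term: 16.6 × (-1.06) = -17.596
GC term: 0.41 × 48.148 = 19.741; length term: −600/54 = −11.111
Tm = 81.5 + (-17.596) + 19.741 − 11.111 = 72.534 → 72.5°C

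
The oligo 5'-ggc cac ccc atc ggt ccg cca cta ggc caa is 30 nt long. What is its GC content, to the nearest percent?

70%

Scanning the sequence gives A=6, G=7, C=14, T=3.
G+C = 7 + 14 = 21 out of 30 bases
%GC = 21/30 × 100 = 70% ≈ 70%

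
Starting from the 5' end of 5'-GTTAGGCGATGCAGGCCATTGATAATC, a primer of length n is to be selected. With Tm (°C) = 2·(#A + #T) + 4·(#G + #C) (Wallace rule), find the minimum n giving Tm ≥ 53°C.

n = 17

First 16 bases: GTTAGGCGATGCAGGC → Tm = 52°C (< 53°C)
First 17 bases: GTTAGGCGATGCAGGCC → Tm = 56°C (≥ 53°C)
Each additional base adds 2°C (A/T) or 4°C (G/C), so Tm is non-decreasing in n; n = 17 is the first length to reach 53°C.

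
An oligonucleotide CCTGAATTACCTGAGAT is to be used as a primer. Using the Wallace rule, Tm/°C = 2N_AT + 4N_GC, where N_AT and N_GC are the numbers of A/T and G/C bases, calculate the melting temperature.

48°C

Base counts: C=4, T=5, G=3, A=5
A+T = 10, G+C = 7
Tm = 4·7 + 2·10 = 28 + 20 = 48°C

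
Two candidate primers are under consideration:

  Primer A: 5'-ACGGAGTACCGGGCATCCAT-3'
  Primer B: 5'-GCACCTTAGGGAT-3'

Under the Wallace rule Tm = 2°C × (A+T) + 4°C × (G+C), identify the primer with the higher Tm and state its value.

Primer A: A+T=8, G+C=12 → Tm = 2(8)+4(12) = 64°C
Primer B: A+T=6, G+C=7 → Tm = 2(6)+4(7) = 40°C
64°C vs 40°C → primer A is higher.

Primer A, 64°C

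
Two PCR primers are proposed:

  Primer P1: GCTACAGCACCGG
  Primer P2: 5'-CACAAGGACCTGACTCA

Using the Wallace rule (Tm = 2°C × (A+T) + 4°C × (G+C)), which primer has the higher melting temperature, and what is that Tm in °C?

Primer P1: A+T=4, G+C=9 → Tm = 2(4)+4(9) = 44°C
Primer P2: A+T=8, G+C=9 → Tm = 2(8)+4(9) = 52°C
44°C vs 52°C → primer P2 is higher.

Primer P2, 52°C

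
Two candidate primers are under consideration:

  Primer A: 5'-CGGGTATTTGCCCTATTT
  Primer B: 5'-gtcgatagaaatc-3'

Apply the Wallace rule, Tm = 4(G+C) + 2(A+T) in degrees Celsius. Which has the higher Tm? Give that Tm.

Primer A: A+T=10, G+C=8 → Tm = 2(10)+4(8) = 52°C
Primer B: A+T=8, G+C=5 → Tm = 2(8)+4(5) = 36°C
52°C vs 36°C → primer A is higher.

Primer A, 52°C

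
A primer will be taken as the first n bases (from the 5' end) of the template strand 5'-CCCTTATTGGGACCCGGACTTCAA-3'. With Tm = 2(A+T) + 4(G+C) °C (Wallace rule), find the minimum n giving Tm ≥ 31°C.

First 10 bases: CCCTTATTGG → Tm = 30°C (< 31°C)
First 11 bases: CCCTTATTGGG → Tm = 34°C (≥ 31°C)
Since every base adds ≥2°C, Tm only increases with n, so the threshold is first crossed at n = 11.

n = 11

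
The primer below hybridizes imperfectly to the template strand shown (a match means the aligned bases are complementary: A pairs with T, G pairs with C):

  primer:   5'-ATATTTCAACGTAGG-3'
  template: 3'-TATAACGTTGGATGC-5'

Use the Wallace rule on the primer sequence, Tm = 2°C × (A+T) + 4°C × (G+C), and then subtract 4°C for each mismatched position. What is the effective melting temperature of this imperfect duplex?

Primer base counts: A=5, T=5, G=3, C=2 → A+T=10, G+C=5
Perfect-match Tm = 2(10) + 4(5) = 20 + 20 = 40°C
Mismatches (positions where the bases are not complementary): 3 (at positions 6, 11, 14)
Effective Tm = 40 − 3×4 = 40 − 12 = 28°C

28°C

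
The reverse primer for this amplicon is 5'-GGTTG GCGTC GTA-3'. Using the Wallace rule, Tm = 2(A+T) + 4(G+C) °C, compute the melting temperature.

Counting bases: G=6, C=2, T=4, A=1
A+T = 5, G+C = 8
Tm = 4·8 + 2·5 = 32 + 10 = 42°C

42°C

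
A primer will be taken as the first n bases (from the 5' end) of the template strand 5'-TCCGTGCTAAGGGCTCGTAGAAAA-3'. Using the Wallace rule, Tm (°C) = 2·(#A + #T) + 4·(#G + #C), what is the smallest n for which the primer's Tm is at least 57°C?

n = 18

First 17 bases: TCCGTGCTAAGGGCTCG → Tm = 56°C (< 57°C)
First 18 bases: TCCGTGCTAAGGGCTCGT → Tm = 58°C (≥ 57°C)
Each additional base adds 2°C (A/T) or 4°C (G/C), so Tm is non-decreasing in n; n = 18 is the first length to reach 57°C.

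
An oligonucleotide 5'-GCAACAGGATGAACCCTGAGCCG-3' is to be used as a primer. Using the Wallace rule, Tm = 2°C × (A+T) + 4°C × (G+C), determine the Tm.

74°C

A=7, T=2, C=7, G=7
AT pairs contribute 9, GC pairs contribute 14.
Tm = 2×9 + 4×14 = 74°C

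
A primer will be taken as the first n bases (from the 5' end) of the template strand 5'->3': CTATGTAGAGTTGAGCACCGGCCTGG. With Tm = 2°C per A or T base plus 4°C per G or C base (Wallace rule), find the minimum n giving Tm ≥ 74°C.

First 23 bases: CTATGTAGAGTTGAGCACCGGCC → Tm = 72°C (< 74°C)
First 24 bases: CTATGTAGAGTTGAGCACCGGCCT → Tm = 74°C (≥ 74°C)
Since every base adds ≥2°C, Tm only increases with n, so the threshold is first crossed at n = 24.

n = 24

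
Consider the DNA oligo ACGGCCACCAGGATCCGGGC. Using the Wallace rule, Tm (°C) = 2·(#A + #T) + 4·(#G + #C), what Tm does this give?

Scanning the sequence gives G=7, A=4, T=1, C=8.
AT pairs contribute 5, GC pairs contribute 15.
Tm = 2(5) + 4(15) = 10 + 60 = 70°C

70°C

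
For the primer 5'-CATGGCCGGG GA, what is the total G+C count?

Counting bases: A=2, T=1, C=3, G=6
Total G or C: 6 + 3 = 9

9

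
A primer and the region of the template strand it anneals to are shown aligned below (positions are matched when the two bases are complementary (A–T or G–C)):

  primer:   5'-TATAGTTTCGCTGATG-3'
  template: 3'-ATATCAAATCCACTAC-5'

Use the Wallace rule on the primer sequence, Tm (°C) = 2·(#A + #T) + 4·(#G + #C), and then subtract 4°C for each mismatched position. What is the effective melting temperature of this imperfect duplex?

36°C

Primer base counts: A=3, T=7, G=4, C=2 → A+T=10, G+C=6
Perfect-match Tm = 2(10) + 4(6) = 20 + 24 = 44°C
Mismatches (positions where the bases are not complementary): 2 (at positions 9, 11)
Effective Tm = 44 − 2×4 = 44 − 8 = 36°C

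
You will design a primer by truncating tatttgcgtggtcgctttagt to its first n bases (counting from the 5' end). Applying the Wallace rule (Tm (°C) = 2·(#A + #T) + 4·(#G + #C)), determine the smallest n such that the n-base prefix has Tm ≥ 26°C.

First 9 bases: TATTTGCGT → Tm = 24°C (< 26°C)
First 10 bases: TATTTGCGTG → Tm = 28°C (≥ 26°C)
Each additional base adds 2°C (A/T) or 4°C (G/C), so Tm is non-decreasing in n; n = 10 is the first length to reach 26°C.

n = 10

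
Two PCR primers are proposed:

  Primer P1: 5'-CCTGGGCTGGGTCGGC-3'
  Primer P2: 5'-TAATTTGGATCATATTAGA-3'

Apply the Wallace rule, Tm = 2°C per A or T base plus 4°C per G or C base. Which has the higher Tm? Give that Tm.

Primer P1, 58°C

Primer P1: A+T=3, G+C=13 → Tm = 2(3)+4(13) = 58°C
Primer P2: A+T=15, G+C=4 → Tm = 2(15)+4(4) = 46°C
58°C vs 46°C → primer P1 is higher.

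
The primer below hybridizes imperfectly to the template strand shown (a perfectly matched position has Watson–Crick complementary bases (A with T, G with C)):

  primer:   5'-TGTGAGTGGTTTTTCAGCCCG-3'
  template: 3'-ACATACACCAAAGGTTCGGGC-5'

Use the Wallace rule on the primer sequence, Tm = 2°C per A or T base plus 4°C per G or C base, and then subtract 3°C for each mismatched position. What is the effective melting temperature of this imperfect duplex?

Primer base counts: A=2, T=8, G=7, C=4 → A+T=10, G+C=11
Perfect-match Tm = 2(10) + 4(11) = 20 + 44 = 64°C
Mismatches (positions where the bases are not complementary): 5 (at positions 4, 5, 13, 14, 15)
Effective Tm = 64 − 5×3 = 64 − 15 = 49°C

49°C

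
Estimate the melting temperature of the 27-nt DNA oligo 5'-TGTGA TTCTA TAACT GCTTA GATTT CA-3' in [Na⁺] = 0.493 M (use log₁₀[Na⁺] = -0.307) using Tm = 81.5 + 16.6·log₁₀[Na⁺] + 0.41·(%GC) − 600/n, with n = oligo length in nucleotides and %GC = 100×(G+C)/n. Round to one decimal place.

66.3°C

Length n = 27. C=4, G=4, A=7, T=12
G+C = 8, so %GC = 8/27 × 100 = 29.63%
Salt term: 16.6 × (-0.307) = -5.096
GC term: 0.41 × 29.63 = 12.148; length term: −600/27 = −22.222
Tm = 81.5 + (-5.096) + 12.148 − 22.222 = 66.33 → 66.3°C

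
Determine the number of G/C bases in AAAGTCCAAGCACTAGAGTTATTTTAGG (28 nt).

10

Scanning the sequence gives C=4, G=6, A=10, T=8.
Total G or C: 6 + 4 = 10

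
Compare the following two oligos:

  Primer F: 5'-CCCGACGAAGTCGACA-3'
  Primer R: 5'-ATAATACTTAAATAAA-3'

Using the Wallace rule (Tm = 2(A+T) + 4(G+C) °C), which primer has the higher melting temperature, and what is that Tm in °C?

Primer F, 52°C

Primer F: A+T=6, G+C=10 → Tm = 2(6)+4(10) = 52°C
Primer R: A+T=15, G+C=1 → Tm = 2(15)+4(1) = 34°C
52°C vs 34°C → primer F is higher.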